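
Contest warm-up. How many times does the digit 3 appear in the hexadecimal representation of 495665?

495665 in base 16 is 79031.
The digit 3 appears 1 time.

1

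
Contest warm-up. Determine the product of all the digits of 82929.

2592

8×2×9×2×9 = 2592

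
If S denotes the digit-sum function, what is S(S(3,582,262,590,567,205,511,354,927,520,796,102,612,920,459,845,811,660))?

6

First digit sum: 213.
2+1+3 = 6.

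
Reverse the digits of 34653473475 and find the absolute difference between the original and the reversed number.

22783962168

Reverse of 34653473475 is 57437435643.
|34653473475 − 57437435643| = 22783962168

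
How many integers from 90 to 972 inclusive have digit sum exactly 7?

28

The integers in [90, 972] that have digit sum exactly 7: 106, 115, 124, 133, 142, 151, …, 610, 700.
28 qualify.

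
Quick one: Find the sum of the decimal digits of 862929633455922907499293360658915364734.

8+6+2+9+2+9+6+3+3+4+5+5+9+2+2+9+0+7+4+9+9+2+9+3+3+6+0+6+5+8+9+1+5+3+6+4+7+3+4 = 197

197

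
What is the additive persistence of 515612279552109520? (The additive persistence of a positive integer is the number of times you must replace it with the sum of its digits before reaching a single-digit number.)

3

515612279552109520 → 67 → 13 → 4 (3 steps)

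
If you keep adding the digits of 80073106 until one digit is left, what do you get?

7

8+0+0+7+3+1+0+6 = 25
2+5 = 7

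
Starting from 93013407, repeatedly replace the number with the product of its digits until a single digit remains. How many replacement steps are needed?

93013407 → 0 (1 step)

1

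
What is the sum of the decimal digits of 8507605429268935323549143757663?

8+5+0+7+6+0+5+4+2+9+2+6+8+9+3+5+3+2+3+5+4+9+1+4+3+7+5+7+6+6+3 = 147

147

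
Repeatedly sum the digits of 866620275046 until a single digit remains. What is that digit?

7

8+6+6+6+2+0+2+7+5+0+4+6 = 52
5+2 = 7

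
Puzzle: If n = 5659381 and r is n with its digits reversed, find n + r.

Reverse of 5659381 is 1839565.
5659381 + 1839565 = 7498946

7498946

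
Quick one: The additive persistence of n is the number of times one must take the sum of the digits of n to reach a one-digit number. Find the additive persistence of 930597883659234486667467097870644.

2

930597883659234486667467097870644 → 180 → 9 (2 steps)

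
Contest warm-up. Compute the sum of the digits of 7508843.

35

7+5+0+8+8+4+3 = 35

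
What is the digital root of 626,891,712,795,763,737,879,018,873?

6+2+6+8+9+1+7+1+2+7+9+5+7+6+3+7+3+7+8+7+9+0+1+8+8+7+3 = 147
1+4+7 = 12
1+2 = 3

3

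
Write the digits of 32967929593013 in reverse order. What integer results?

31039592976923

Reversing 32967929593013 gives 31039592976923.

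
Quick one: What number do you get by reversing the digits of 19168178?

Reversing 19168178 gives 87186191.

87186191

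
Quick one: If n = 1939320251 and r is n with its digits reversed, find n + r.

3459559642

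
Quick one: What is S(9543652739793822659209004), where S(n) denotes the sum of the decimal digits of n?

9+5+4+3+6+5+2+7+3+9+7+9+3+8+2+2+6+5+9+2+0+9+0+0+4 = 119

119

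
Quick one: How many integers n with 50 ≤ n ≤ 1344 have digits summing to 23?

15

The integers in [50, 1344] that have digits summing to 23: 599, 689, 698, 779, 788, 797, …, 986, 995.
15 qualify.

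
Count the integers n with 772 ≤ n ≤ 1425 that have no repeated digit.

The integers in [772, 1425] that have no repeated digit: 780, 781, 782, 783, 784, 785, …, 1423, 1425.
338 qualify.

338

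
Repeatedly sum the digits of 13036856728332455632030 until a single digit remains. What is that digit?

4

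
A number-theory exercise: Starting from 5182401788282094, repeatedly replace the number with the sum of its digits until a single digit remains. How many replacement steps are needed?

5182401788282094 → 69 → 15 → 6 (3 steps)

3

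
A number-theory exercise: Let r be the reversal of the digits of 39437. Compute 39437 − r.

-34056

Reverse of 39437 is 73493.
39437 − 73493 = -34056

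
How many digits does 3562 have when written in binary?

3562 in base 2 is 110111101010, which has 12 digits.

12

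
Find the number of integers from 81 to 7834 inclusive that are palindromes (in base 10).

160

The integers in [81, 7834] that are palindromes (in base 10): 88, 99, 101, 111, 121, 131, …, 7667, 7777.
160 qualify.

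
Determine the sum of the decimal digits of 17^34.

17^34 = 684326450885775034048946719925754910487329
Sum of its 42 digits: 208.

208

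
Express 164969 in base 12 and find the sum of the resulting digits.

164969 in base 12 is 7B575.
Digit sum: 7+11+5+7+5 = 35.

35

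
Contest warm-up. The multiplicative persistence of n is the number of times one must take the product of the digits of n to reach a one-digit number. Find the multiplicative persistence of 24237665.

24237665 → 60480 → 0 (2 steps)

2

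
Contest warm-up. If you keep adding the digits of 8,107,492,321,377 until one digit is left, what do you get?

9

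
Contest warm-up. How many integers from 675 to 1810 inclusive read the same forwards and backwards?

41

The integers in [675, 1810] that read the same forwards and backwards: 676, 686, 696, 707, 717, 727, …, 1661, 1771.
41 qualify.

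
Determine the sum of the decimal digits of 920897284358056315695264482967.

153

9+2+0+8+9+7+2+8+4+3+5+8+0+5+6+3+1+5+6+9+5+2+6+4+4+8+2+9+6+7 = 153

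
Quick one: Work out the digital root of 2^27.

8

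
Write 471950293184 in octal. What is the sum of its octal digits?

48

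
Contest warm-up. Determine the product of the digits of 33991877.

285768

3×3×9×9×1×8×7×7 = 285768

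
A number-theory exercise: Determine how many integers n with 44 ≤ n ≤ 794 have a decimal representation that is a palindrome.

The integers in [44, 794] that have a decimal representation that is a palindrome: 44, 55, 66, 77, 88, 99, …, 777, 787.
75 qualify.

75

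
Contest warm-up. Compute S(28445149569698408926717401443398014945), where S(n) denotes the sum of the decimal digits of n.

2+8+4+4+5+1+4+9+5+6+9+6+9+8+4+0+8+9+2+6+7+1+7+4+0+1+4+4+3+3+9+8+0+1+4+9+4+5 = 183

183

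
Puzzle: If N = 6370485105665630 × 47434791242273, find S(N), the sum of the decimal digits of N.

136

6370485105665630 × 47434791242273 = 302182631099258612938259176990
Sum of its 30 digits: 136.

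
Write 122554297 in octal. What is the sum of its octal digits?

122554297 in base 8 is 723403671.
Digit sum: 7+2+3+4+0+3+6+7+1 = 33.

33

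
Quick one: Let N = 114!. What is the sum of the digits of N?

114! = 2543559733472187557120132004189335234812341496026552301496526393412538629248600474981599398141467853800514886431180030568224218435400019580180261753940817530060800000000000000000000000000
Sum of its 187 digits: 648.

648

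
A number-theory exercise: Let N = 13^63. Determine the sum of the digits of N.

325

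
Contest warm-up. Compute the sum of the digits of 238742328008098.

64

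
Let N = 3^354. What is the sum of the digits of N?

792

3^354 = 7960203505214079922596627255169838497787047322828694156142117910690491617566742105220063689523875143398306807872117412260518969904597664896897486680228885639266332044169
Sum of its 169 digits: 792.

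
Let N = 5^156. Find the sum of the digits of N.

541

5^156 = 10947644252537633366591637369452469775627046420910279466852095967888992833483285949114360846579074859619140625
Sum of its 110 digits: 541.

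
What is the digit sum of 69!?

351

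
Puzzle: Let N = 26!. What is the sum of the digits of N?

81

26! = 403291461126605635584000000
Sum of its 27 digits: 81.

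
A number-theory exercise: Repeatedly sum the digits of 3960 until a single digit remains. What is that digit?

3+9+6+0 = 18
1+8 = 9

9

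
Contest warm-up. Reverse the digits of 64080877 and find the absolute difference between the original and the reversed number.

Reverse of 64080877 is 77808046.
|64080877 − 77808046| = 13727169

13727169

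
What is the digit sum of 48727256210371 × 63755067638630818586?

155

48727256210371 × 63755067638630818586 = 3106609515537096720935983952755406
Sum of its 34 digits: 155.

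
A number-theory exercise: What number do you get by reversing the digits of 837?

Reversing 837 gives 738.

738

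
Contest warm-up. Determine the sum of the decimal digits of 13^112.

13^112 = 57763760462441103919629606386717808402838564600041483878112782644184867996680364543345437413204041015154487543738157089836481
Sum of its 125 digits: 553.

553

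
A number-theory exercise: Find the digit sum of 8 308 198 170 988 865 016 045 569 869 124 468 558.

8+3+0+8+1+9+8+1+7+0+9+8+8+8+6+5+0+1+6+0+4+5+5+6+9+8+6+9+1+2+4+4+6+8+5+5+8 = 191

191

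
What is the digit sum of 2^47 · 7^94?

2^47 · 7^94 = 3869239008481978865283321378137336796014039591391933877625921320691492153890824317853312745472
Sum of its 94 digits: 431.

431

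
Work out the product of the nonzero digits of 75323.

7×5×3×2×3 = 630

630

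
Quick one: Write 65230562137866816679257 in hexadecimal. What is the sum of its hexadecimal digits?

65230562137866816679257 in base 16 is DD027E6620F44DF6D59.
Digit sum: 13+13+0+2+7+14+6+6+2+0+15+4+4+13+15+6+13+5+9 = 147.

147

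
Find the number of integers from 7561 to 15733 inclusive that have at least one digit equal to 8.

The integers in [7561, 15733] that have at least one digit equal to 8: 7568, 7578, 7580, 7581, 7582, 7583, …, 15718, 15728.
2932 qualify.

2932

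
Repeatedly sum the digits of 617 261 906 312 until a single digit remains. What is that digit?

8

6+1+7+2+6+1+9+0+6+3+1+2 = 44
4+4 = 8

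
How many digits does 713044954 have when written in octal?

10

713044954 in base 8 is 5240031732, which has 10 digits.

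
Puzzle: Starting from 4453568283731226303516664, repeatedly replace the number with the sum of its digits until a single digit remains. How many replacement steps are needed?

4453568283731226303516664 → 103 → 4 (2 steps)

2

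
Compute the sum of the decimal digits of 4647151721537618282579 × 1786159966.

125

4647151721537618282579 × 1786159966 = 8300556360938473739332285032314
Sum of its 31 digits: 125.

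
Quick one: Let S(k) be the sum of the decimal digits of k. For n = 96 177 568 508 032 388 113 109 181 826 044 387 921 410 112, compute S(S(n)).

First digit sum: 174.
1+7+4 = 12.

12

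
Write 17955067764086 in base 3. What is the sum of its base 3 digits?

28

17955067764086 in base 3 is 2100120111011112200120110222.
Digit sum: 2+1+0+0+1+2+0+1+1+1+0+1+1+1+1+2+2+0+0+1+2+0+1+1+0+2+2+2 = 28.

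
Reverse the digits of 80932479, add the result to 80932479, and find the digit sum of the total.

48

Reversal of 80932479 is 97423908; 80932479 + 97423908 = 178356387.
Digit sum of 178356387: 1+7+8+3+5+6+3+8+7 = 48.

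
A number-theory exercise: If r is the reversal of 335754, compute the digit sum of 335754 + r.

36

Reversal of 335754 is 457533; 335754 + 457533 = 793287.
Digit sum of 793287: 7+9+3+2+8+7 = 36.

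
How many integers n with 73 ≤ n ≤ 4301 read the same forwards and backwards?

The integers in [73, 4301] that read the same forwards and backwards: 77, 88, 99, 101, 111, 121, …, 4114, 4224.
126 qualify.

126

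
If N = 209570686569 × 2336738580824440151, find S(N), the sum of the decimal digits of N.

209570686569 × 2336738580824440151 = 489711908715648620500120031919
Sum of its 30 digits: 117.

117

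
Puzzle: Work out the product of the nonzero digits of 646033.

6×4×6×3×3 = 1296

1296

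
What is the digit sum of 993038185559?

9+9+3+0+3+8+1+8+5+5+5+9 = 65

65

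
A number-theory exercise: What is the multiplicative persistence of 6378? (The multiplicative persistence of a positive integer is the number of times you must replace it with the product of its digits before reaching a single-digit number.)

2

6378 → 1008 → 0 (2 steps)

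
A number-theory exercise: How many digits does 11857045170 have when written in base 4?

11857045170 in base 4 is 23002233002122302, which has 17 digits.

17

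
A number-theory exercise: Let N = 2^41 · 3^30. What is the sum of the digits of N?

2^41 · 3^30 = 452759387588061916978741248
Sum of its 27 digits: 144.

144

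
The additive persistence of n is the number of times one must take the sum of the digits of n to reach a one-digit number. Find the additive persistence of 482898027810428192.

3

482898027810428192 → 83 → 11 → 2 (3 steps)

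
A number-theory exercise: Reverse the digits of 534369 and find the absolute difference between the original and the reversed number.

Reverse of 534369 is 963435.
|534369 − 963435| = 429066

429066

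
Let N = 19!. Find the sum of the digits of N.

45

19! = 121645100408832000
Sum of its 18 digits: 45.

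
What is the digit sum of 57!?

57! = 40526919504877216755680601905432322134980384796226602145184481280000000000000
Sum of its 77 digits: 270.

270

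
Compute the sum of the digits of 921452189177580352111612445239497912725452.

9+2+1+4+5+2+1+8+9+1+7+7+5+8+0+3+5+2+1+1+1+6+1+2+4+4+5+2+3+9+4+9+7+9+1+2+7+2+5+4+5+2 = 175

175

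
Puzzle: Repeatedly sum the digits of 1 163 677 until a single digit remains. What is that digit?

4

1+1+6+3+6+7+7 = 31
3+1 = 4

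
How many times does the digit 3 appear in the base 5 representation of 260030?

260030 in base 5 is 31310110.
The digit 3 appears 2 times.

2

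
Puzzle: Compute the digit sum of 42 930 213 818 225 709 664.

82

4+2+9+3+0+2+1+3+8+1+8+2+2+5+7+0+9+6+6+4 = 82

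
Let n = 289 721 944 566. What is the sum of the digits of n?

63

2+8+9+7+2+1+9+4+4+5+6+6 = 63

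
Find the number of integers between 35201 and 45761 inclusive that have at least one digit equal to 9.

3540

The integers in [35201, 45761] that have at least one digit equal to 9: 35209, 35219, 35229, 35239, 35249, 35259, …, 45749, 45759.
3540 qualify.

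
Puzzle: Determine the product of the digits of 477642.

4×7×7×6×4×2 = 9408

9408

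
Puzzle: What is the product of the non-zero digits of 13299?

1×3×2×9×9 = 486

486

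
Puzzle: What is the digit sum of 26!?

81

26! = 403291461126605635584000000
Sum of its 27 digits: 81.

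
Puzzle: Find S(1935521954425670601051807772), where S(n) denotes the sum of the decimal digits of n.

112

1+9+3+5+5+2+1+9+5+4+4+2+5+6+7+0+6+0+1+0+5+1+8+0+7+7+7+2 = 112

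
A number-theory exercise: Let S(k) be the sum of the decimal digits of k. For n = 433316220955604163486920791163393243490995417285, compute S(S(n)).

8

First digit sum: 206.
2+0+6 = 8.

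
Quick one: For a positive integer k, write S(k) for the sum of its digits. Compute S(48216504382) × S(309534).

S(48216504382) = 4+8+2+1+6+5+0+4+3+8+2 = 43.
S(309534) = 3+0+9+5+3+4 = 24.
43 · 24 = 1032.

1032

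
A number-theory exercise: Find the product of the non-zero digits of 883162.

2304

8×8×3×1×6×2 = 2304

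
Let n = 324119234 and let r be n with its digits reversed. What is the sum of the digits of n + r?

40

Reversal of 324119234 is 432911423; 324119234 + 432911423 = 757030657.
Digit sum of 757030657: 7+5+7+0+3+0+6+5+7 = 40.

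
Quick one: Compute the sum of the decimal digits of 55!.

279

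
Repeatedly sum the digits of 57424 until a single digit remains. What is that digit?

4

5+7+4+2+4 = 22
2+2 = 4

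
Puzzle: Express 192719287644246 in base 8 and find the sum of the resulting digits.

62

192719287644246 in base 8 is 5364336453470126.
Digit sum: 5+3+6+4+3+3+6+4+5+3+4+7+0+1+2+6 = 62.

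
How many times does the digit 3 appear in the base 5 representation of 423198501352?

423198501352 in base 5 is 23413202304020402.
The digit 3 appears 3 times.

3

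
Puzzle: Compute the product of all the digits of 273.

2×7×3 = 42

42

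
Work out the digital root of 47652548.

4+7+6+5+2+5+4+8 = 41
4+1 = 5

5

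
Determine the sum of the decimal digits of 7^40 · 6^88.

7^40 · 6^88 = 1910872165313917595898969660500069261259858333217473892998739658527900245775175773256040483763588694016
Sum of its 103 digits: 504.

504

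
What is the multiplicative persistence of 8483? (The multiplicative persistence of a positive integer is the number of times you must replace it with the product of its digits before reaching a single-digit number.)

8483 → 768 → 336 → 54 → 20 → 0 (5 steps)

5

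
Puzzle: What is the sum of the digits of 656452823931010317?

6+5+6+4+5+2+8+2+3+9+3+1+0+1+0+3+1+7 = 66

66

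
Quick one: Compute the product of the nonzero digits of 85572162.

8×5×5×7×2×1×6×2 = 33600

33600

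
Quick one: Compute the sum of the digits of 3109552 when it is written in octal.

26

3109552 in base 8 is 13671260.
Digit sum: 1+3+6+7+1+2+6+0 = 26.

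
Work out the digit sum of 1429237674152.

53

1+4+2+9+2+3+7+6+7+4+1+5+2 = 53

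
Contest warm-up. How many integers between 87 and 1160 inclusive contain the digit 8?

281

The integers in [87, 1160] that contain the digit 8: 87, 88, 89, 98, 108, 118, …, 1148, 1158.
281 qualify.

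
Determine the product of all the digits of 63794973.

6×3×7×9×4×9×7×3 = 857304

857304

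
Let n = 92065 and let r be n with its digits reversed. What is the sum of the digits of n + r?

Reversal of 92065 is 56029; 92065 + 56029 = 148094.
Digit sum of 148094: 1+4+8+0+9+4 = 26.

26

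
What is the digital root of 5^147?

The digital root of n equals n mod 9 (or 9 when 9 | n), so we need 5^147 mod 9.
5^147 ≡ 8 (mod 9), so the digital root is 8.

8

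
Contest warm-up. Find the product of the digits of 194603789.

0

1×9×4×6×0×3×7×8×9 = 0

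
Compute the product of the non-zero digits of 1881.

64

1×8×8×1 = 64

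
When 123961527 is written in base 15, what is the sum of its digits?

53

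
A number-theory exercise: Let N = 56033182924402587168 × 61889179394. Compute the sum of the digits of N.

132

56033182924402587168 × 61889179394 = 3467847710025169257518074416192
Sum of its 31 digits: 132.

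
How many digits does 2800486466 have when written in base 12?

9

2800486466 in base 12 is 661A63A82, which has 9 digits.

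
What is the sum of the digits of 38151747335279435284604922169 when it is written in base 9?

113

38151747335279435284604922169 in base 9 is 808076172011232726782762341154.
Digit sum: 8+0+8+0+7+6+1+7+2+0+1+1+2+3+2+7+2+6+7+8+2+7+6+2+3+4+1+1+5+4 = 113.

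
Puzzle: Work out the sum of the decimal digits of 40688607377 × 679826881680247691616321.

40688607377 × 679826881680247691616321 = 27661209073017832380287059694200017
Sum of its 35 digits: 135.

135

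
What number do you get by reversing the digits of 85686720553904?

Reversing 85686720553904 gives 40935502768658.

40935502768658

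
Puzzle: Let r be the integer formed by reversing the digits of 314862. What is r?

Reversing 314862 gives 268413.

268413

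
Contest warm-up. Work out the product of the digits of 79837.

7×9×8×3×7 = 10584

10584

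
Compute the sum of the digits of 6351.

6+3+5+1 = 15

15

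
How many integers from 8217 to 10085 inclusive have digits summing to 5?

The integers in [8217, 10085] that have digits summing to 5: 10004, 10013, 10022, 10031, 10040.
5 qualify.

5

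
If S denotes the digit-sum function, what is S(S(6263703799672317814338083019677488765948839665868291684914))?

11

First digit sum: 308.
3+0+8 = 11.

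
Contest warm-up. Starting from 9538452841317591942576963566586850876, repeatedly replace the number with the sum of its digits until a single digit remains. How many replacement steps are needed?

3

9538452841317591942576963566586850876 → 196 → 16 → 7 (3 steps)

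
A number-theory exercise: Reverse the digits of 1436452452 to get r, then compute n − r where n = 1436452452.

-1106093889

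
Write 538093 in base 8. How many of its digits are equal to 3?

1

538093 in base 8 is 2032755.
The digit 3 appears 1 time.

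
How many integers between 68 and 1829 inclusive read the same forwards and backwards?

101

The integers in [68, 1829] that read the same forwards and backwards: 77, 88, 99, 101, 111, 121, …, 1661, 1771.
101 qualify.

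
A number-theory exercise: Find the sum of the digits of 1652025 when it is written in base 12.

34

1652025 in base 12 is 678049.
Digit sum: 6+7+8+0+4+9 = 34.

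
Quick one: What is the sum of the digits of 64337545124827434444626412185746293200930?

6+4+3+3+7+5+4+5+1+2+4+8+2+7+4+3+4+4+4+4+6+2+6+4+1+2+1+8+5+7+4+6+2+9+3+2+0+0+9+3+0 = 164

164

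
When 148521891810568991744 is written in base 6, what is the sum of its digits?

148521891810568991744 in base 6 is 51202222003511335221335132.
Digit sum: 5+1+2+0+2+2+2+2+0+0+3+5+1+1+3+3+5+2+2+1+3+3+5+1+3+2 = 59.

59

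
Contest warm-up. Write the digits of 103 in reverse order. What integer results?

Reversing 103 gives 301.

301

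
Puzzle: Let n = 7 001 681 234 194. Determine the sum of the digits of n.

7+0+0+1+6+8+1+2+3+4+1+9+4 = 46

46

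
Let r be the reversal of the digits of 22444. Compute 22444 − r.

-21978

Reverse of 22444 is 44422.
22444 − 44422 = -21978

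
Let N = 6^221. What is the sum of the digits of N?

6^221 = 9363243866832676201379452282122235744346433424325156272608750615623679841205911676738968655424181105912601275968087328168856023782235345301598002432842285445244705734393856
Sum of its 172 digits: 738.

738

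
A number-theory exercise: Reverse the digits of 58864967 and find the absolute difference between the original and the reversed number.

18081918

Reverse of 58864967 is 76946885.
|58864967 − 76946885| = 18081918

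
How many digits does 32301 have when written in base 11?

32301 in base 11 is 222A5, which has 5 digits.

5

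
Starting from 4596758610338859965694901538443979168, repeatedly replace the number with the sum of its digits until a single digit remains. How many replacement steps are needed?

4596758610338859965694901538443979168 → 203 → 5 (2 steps)

2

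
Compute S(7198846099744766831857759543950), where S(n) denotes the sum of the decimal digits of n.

174

7+1+9+8+8+4+6+0+9+9+7+4+4+7+6+6+8+3+1+8+5+7+7+5+9+5+4+3+9+5+0 = 174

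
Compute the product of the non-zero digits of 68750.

1680

6×8×7×5 = 1680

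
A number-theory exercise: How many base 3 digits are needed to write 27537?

27537 in base 3 is 1101202220, which has 10 digits.

10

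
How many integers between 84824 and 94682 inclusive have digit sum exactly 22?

516

The integers in [84824, 94682] that have digit sum exactly 22: 84901, 84910, 85009, 85018, 85027, 85036, …, 94621, 94630.
516 qualify.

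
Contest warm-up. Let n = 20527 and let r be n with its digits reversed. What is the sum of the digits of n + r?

23

Reversal of 20527 is 72502; 20527 + 72502 = 93029.
Digit sum of 93029: 9+3+0+2+9 = 23.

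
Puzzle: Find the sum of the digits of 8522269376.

8+5+2+2+2+6+9+3+7+6 = 50

50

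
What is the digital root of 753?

6

7+5+3 = 15
1+5 = 6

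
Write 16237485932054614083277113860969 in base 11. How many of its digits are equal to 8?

16237485932054614083277113860969 in base 11 is A26615518535254435632A9A06661A.
The digit 8 appears 1 time.

1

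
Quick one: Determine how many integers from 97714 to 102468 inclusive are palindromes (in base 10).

The integers in [97714, 102468] that are palindromes (in base 10): 97779, 97879, 97979, 98089, 98189, 98289, …, 101101, 102201.
26 qualify.

26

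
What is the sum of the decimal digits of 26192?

2+6+1+9+2 = 20

20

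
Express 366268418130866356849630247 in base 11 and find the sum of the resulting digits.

107

366268418130866356849630247 in base 11 is 34205073515605911459033899.
Digit sum: 3+4+2+0+5+0+7+3+5+1+5+6+0+5+9+1+1+4+5+9+0+3+3+8+9+9 = 107.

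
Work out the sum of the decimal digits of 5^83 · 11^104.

728

5^83 · 11^104 = 20861696184515871533263697250802025135539118567790618912109208190805521192732052154625505561816017551745705738029279870617460797277420425643867929466068744659423828125
Sum of its 167 digits: 728.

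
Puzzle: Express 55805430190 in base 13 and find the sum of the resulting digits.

34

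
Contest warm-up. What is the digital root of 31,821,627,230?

3+1+8+2+1+6+2+7+2+3+0 = 35
3+5 = 8

8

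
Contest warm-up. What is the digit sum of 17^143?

17^143 = 89990311908498647045788321790870571946973640519785658861481127970769438512698884143655738456799121961616858405181389315867595801377299617421026433812938863796708814458356310513
Sum of its 176 digits: 872.

872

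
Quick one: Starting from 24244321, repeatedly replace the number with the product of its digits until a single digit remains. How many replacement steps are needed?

3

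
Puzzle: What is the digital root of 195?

1+9+5 = 15
1+5 = 6

6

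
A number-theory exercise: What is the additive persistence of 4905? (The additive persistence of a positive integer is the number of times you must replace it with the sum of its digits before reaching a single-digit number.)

2

4905 → 18 → 9 (2 steps)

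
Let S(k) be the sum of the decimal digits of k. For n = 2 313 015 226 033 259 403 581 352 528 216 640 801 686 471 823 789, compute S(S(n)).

10

First digit sum: 190.
1+9+0 = 10.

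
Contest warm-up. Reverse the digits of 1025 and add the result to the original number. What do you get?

6226

Reverse of 1025 is 5201.
1025 + 5201 = 6226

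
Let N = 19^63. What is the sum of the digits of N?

19^63 = 364314838217741451401945087652849626238282748829503924591412170928633539656908059
Sum of its 81 digits: 370.

370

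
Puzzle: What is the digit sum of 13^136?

670

13^136 = 31354213678733635911164650912479057287232380108133268143361865784085839771102774695632601950948771908816812831552943801338010611629529997455360988164641
Sum of its 152 digits: 670.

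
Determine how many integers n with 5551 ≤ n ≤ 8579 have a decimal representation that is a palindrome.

The integers in [5551, 8579] that have a decimal representation that is a palindrome: 5555, 5665, 5775, 5885, 5995, 6006, …, 8448, 8558.
31 qualify.

31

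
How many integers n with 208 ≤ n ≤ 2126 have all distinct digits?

1137

The integers in [208, 2126] that have all distinct digits: 208, 209, 210, 213, 214, 215, …, 2108, 2109.
1137 qualify.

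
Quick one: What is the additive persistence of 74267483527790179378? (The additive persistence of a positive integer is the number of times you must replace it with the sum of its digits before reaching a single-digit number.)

2

74267483527790179378 → 106 → 7 (2 steps)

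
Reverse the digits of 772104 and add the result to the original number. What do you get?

1173381

Reverse of 772104 is 401277.
772104 + 401277 = 1173381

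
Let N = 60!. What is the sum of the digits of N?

288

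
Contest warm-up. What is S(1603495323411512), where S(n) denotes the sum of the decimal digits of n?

1+6+0+3+4+9+5+3+2+3+4+1+1+5+1+2 = 50

50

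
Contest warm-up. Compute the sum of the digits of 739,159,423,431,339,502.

7+3+9+1+5+9+4+2+3+4+3+1+3+3+9+5+0+2 = 73

73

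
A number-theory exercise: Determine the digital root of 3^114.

9

The digital root of n equals n mod 9 (or 9 when 9 | n), so we need 3^114 mod 9.
3^114 ≡ 0 (mod 9), so the digital root is 9.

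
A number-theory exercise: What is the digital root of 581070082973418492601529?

5+8+1+0+7+0+0+8+2+9+7+3+4+1+8+4+9+2+6+0+1+5+2+9 = 101
1+0+1 = 2

2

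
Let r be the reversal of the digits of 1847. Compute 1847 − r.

-5634

Reverse of 1847 is 7481.
1847 − 7481 = -5634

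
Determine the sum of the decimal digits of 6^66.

225

6^66 = 2280250319867037997421842330085227917956272625811456
Sum of its 52 digits: 225.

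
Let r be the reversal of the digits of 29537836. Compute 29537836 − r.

Reverse of 29537836 is 63873592.
29537836 − 63873592 = -34335756

-34335756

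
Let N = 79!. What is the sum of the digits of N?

441

79! = 894618213078297528685144171539831652069808216779571907213868063227837990693501860533361810841010176000000000000000000
Sum of its 117 digits: 441.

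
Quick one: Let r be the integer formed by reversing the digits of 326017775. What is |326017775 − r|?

251692848

Reverse of 326017775 is 577710623.
|326017775 − 577710623| = 251692848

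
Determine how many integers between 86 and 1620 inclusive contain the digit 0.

379

The integers in [86, 1620] that contain the digit 0: 90, 100, 101, 102, 103, 104, …, 1610, 1620.
379 qualify.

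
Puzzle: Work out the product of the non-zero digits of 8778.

3136

8×7×7×8 = 3136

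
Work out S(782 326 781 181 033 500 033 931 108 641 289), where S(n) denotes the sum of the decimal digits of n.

123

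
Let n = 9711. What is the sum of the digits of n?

9+7+1+1 = 18

18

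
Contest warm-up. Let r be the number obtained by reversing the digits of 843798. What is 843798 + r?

Reverse of 843798 is 897348.
843798 + 897348 = 1741146

1741146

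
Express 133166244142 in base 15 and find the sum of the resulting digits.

92

133166244142 in base 15 is 36E5CE4DE7.
Digit sum: 3+6+14+5+12+14+4+13+14+7 = 92.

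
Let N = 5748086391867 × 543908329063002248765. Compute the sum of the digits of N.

5748086391867 × 543908329063002248765 = 3126432064710161529026116006794255
Sum of its 34 digits: 117.

117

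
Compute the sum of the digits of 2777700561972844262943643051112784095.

2+7+7+7+7+0+0+5+6+1+9+7+2+8+4+4+2+6+2+9+4+3+6+4+3+0+5+1+1+1+2+7+8+4+0+9+5 = 158

158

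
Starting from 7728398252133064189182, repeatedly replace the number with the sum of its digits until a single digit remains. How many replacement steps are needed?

7728398252133064189182 → 99 → 18 → 9 (3 steps)

3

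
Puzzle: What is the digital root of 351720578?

2

3+5+1+7+2+0+5+7+8 = 38
3+8 = 11
1+1 = 2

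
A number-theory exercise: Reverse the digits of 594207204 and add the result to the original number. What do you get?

996909699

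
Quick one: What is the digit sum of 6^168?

549

6^168 = 53630280007600667441309751050522986986086114452847380016492230667768914186137062895083651603845230933068765378112674330399962300416
Sum of its 131 digits: 549.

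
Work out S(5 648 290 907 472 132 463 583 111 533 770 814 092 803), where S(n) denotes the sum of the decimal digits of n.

5+6+4+8+2+9+0+9+0+7+4+7+2+1+3+2+4+6+3+5+8+3+1+1+1+5+3+3+7+7+0+8+1+4+0+9+2+8+0+3 = 161

161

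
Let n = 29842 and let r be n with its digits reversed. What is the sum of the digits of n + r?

23

Reversal of 29842 is 24892; 29842 + 24892 = 54734.
Digit sum of 54734: 5+4+7+3+4 = 23.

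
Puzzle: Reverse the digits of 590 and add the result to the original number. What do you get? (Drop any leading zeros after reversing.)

685

Reverse of 590 is 95.
590 + 95 = 685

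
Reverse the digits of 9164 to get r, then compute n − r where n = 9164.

Reverse of 9164 is 4619.
9164 − 4619 = 4545

4545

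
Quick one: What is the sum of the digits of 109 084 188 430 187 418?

75

1+0+9+0+8+4+1+8+8+4+3+0+1+8+7+4+1+8 = 75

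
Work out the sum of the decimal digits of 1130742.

1+1+3+0+7+4+2 = 18

18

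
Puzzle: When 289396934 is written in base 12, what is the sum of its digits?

289396934 in base 12 is 80B030B2.
Digit sum: 8+0+11+0+3+0+11+2 = 35.

35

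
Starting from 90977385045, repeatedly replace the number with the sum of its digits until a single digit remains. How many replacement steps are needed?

90977385045 → 57 → 12 → 3 (3 steps)

3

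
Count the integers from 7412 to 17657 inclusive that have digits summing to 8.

121

The integers in [7412, 17657] that have digits summing to 8: 8000, 10007, 10016, 10025, 10034, 10043, …, 16100, 17000.
121 qualify.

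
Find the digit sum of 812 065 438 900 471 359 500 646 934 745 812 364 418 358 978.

205

8+1+2+0+6+5+4+3+8+9+0+0+4+7+1+3+5+9+5+0+0+6+4+6+9+3+4+7+4+5+8+1+2+3+6+4+4+1+8+3+5+8+9+7+8 = 205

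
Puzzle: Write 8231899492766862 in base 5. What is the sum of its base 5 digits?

46

8231899492766862 in base 5 is 32112432420130122014422.
Digit sum: 3+2+1+1+2+4+3+2+4+2+0+1+3+0+1+2+2+0+1+4+4+2+2 = 46.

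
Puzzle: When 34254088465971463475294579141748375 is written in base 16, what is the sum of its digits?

34254088465971463475294579141748375 in base 16 is 698DB6137BA5607F998A6A125A697.
Digit sum: 6+9+8+13+11+6+1+3+7+11+10+5+6+0+7+15+9+9+8+10+6+10+1+2+5+10+6+9+7 = 210.

210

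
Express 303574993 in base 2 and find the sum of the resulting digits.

13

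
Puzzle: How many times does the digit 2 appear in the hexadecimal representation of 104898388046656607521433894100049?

1

104898388046656607521433894100049 in base 16 is 52C00F8E158A0D0D46941B19C51.
The digit 2 appears 1 time.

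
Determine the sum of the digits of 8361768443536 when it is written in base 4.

8361768443536 in base 4 is 1321223200033031322100.
Digit sum: 1+3+2+1+2+2+3+2+0+0+0+3+3+0+3+1+3+2+2+1+0+0 = 34.

34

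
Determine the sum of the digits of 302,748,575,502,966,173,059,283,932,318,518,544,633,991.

191

3+0+2+7+4+8+5+7+5+5+0+2+9+6+6+1+7+3+0+5+9+2+8+3+9+3+2+3+1+8+5+1+8+5+4+4+6+3+3+9+9+1 = 191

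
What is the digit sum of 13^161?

871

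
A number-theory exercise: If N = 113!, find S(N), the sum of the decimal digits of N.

666

113! = 22311927486598136465966070212187151182564399087952213171022161345724023063584214692821047352118139068425569179220877461124773845924561575264739138192463311667200000000000000000000000000
Sum of its 185 digits: 666.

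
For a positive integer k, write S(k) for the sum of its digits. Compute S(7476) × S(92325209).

768

S(7476) = 7+4+7+6 = 24.
S(92325209) = 9+2+3+2+5+2+0+9 = 32.
24 · 32 = 768.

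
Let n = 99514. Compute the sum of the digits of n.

9+9+5+1+4 = 28

28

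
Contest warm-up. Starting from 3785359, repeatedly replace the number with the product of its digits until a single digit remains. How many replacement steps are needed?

2

3785359 → 113400 → 0 (2 steps)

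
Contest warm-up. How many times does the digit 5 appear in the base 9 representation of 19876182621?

3

19876182621 in base 9 is 56265480656.
The digit 5 appears 3 times.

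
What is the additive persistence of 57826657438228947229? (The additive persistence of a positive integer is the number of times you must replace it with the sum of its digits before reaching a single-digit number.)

2

57826657438228947229 → 106 → 7 (2 steps)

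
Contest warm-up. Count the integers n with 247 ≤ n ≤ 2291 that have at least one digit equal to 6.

The integers in [247, 2291] that have at least one digit equal to 6: 256, 260, 261, 262, 263, 264, …, 2276, 2286.
555 qualify.

555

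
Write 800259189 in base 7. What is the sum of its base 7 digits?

33

800259189 in base 7 is 25555043112.
Digit sum: 2+5+5+5+5+0+4+3+1+1+2 = 33.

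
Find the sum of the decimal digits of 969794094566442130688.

110

9+6+9+7+9+4+0+9+4+5+6+6+4+4+2+1+3+0+6+8+8 = 110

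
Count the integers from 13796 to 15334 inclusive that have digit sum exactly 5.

The integers in [13796, 15334] that have digit sum exactly 5: 14000.
1 qualifies.

1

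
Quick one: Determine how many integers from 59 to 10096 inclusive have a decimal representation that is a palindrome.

185

The integers in [59, 10096] that have a decimal representation that is a palindrome: 66, 77, 88, 99, 101, 111, …, 9999, 10001.
185 qualify.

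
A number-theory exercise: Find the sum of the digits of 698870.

38

6+9+8+8+7+0 = 38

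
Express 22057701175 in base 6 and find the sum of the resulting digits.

22057701175 in base 6 is 14044433030531.
Digit sum: 1+4+0+4+4+4+3+3+0+3+0+5+3+1 = 35.

35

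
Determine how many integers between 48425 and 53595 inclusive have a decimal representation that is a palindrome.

The integers in [48425, 53595] that have a decimal representation that is a palindrome: 48484, 48584, 48684, 48784, 48884, 48984, …, 53435, 53535.
52 qualify.

52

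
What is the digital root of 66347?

8

6+6+3+4+7 = 26
2+6 = 8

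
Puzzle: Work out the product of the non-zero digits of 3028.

48

3×2×8 = 48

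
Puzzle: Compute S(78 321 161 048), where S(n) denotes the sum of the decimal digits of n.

41

7+8+3+2+1+1+6+1+0+4+8 = 41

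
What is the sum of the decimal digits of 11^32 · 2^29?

191

11^32 · 2^29 = 1133537257704181681303694879128792126717952
Sum of its 43 digits: 191.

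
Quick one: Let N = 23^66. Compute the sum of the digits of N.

23^66 = 748233549237974650065756844797564034410647793858453279309526582999549343822862485852214289
Sum of its 90 digits: 451.

451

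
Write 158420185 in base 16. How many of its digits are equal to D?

1

158420185 in base 16 is 9714CD9.
The digit D appears 1 time.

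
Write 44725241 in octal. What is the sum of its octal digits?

36

44725241 in base 8 is 252471771.
Digit sum: 2+5+2+4+7+1+7+7+1 = 36.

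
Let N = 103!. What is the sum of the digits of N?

621

103! = 99029007164861804075467152545817733490901658221144924830052805546998766658416222832141441073883538492653516385977292093222882134415149891584000000000000000000000000
Sum of its 164 digits: 621.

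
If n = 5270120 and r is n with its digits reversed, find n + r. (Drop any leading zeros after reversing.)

Reverse of 5270120 is 210725.
5270120 + 210725 = 5480845

5480845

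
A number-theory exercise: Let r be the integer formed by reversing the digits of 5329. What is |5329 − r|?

Reverse of 5329 is 9235.
|5329 − 9235| = 3906

3906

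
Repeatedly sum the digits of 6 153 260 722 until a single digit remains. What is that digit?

7

6+1+5+3+2+6+0+7+2+2 = 34
3+4 = 7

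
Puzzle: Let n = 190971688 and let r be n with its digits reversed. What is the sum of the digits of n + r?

44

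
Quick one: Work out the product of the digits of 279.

126

2×7×9 = 126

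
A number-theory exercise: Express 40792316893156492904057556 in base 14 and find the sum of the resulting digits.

154

40792316893156492904057556 in base 14 is 26B7968083B86A4D778A244.
Digit sum: 2+6+11+7+9+6+8+0+8+3+11+8+6+10+4+13+7+7+8+10+2+4+4 = 154.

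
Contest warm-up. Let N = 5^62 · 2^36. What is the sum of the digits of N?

5^62 · 2^36 = 1490116119384765625000000000000000000000000000000000000
Sum of its 55 digits: 79.

79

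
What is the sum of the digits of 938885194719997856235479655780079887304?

223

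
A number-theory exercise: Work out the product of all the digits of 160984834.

0

1×6×0×9×8×4×8×3×4 = 0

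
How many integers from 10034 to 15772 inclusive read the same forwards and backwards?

The integers in [10034, 15772] that read the same forwards and backwards: 10101, 10201, 10301, 10401, 10501, 10601, …, 15651, 15751.
57 qualify.

57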